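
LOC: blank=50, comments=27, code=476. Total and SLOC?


Total LOC = blank + comment + code
Total LOC = 50 + 27 + 476 = 553
SLOC (source only) = code = 476

Total LOC: 553, SLOC: 476


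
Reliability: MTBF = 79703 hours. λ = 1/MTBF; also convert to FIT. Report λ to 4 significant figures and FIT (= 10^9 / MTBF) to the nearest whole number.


Formula: λ = 1 / MTBF; FIT = λ × 1e9 = 1e9 / MTBF
λ = 1 / 79703 ≈ 1.255e-05 failures/hour
FIT = 1e9 / 79703 ≈ 12547 failures per 1e9 hours (nearest whole number)

λ = 1.255e-05 /h, FIT = 12547


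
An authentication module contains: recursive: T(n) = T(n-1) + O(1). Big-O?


Reasoning: linear recursion with constant work per frame
Complexity: O(n)

O(n)


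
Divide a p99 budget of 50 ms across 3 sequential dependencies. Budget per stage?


Formula: per_stage = total_budget / stages
per_stage = 50 / 3
per_stage = 16.67 ms

16.67 ms


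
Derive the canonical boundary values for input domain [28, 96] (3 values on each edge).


Range: [28, 96]
Boundaries: just below min, min, min+1, max-1, max, just above max
Values: [27, 28, 29, 95, 96, 97]

[27, 28, 29, 95, 96, 97]


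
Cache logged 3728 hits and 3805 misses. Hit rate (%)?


Formula: hit rate = hits / (hits + misses) * 100
hit rate = 3728 / (3728 + 3805) * 100
hit rate = 3728 / 7533 * 100
hit rate = 49.49%

49.49%


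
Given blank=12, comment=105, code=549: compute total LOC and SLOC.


Total LOC = blank + comment + code
Total LOC = 12 + 105 + 549 = 666
SLOC (source only) = code = 549

Total LOC: 666, SLOC: 549


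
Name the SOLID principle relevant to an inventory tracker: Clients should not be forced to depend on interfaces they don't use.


This describes the Interface Segregation Principle (ISP)

Interface Segregation Principle (ISP)


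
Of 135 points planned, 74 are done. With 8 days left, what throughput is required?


Formula: Required rate = Remaining points / Days left
Remaining = 135 - 74 = 61 points
Required rate = 61 / 8 = 7.63 points/day

7.63 points/day


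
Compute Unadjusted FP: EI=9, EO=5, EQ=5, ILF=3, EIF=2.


UFP = EI*4 + EO*5 + EQ*4 + ILF*10 + EIF*7
UFP = 9*4 + 5*5 + 5*4 + 3*10 + 2*7
UFP = 36 + 25 + 20 + 30 + 14
UFP = 125

125


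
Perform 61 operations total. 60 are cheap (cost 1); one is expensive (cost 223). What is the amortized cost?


Formula: Amortized cost = Total cost / Operations
Total cost = (60 * 1) + (1 * 223)
Total cost = 60 + 223 = 283
Amortized = 283 / 61 = 4.6393

4.6393


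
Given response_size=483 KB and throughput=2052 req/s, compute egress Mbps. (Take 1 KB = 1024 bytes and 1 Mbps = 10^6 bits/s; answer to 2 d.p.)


Formula: Mbps = payload_bytes * RPS * 8 / 1e6
Payload per request = 483 KB = 483 * 1024 = 494592 bytes
Total bytes/sec = 494592 * 2052 = 1014902784
Total bits/sec = 1014902784 * 8 = 8119222272
Mbps = 8119222272 / 1e6 = 8119.22

8119.22 Mbps


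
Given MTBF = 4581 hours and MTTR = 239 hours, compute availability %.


Availability = MTBF / (MTBF + MTTR)
Availability = 4581 / (4581 + 239)
Availability = 4581 / 4820
Availability = 95.0415%

95.0415%


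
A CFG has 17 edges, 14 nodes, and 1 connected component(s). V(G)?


Formula: V(G) = E - N + 2P
V(G) = 17 - 14 + 2*1
V(G) = 3 + 2
V(G) = 5

5


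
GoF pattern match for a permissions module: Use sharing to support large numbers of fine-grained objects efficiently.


This matches the Flyweight pattern

Flyweight


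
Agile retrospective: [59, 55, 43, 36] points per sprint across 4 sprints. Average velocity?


Formula: Avg velocity = Total points / Number of sprints
Points: [59, 55, 43, 36]
Sum = 59 + 55 + 43 + 36 = 193
Avg velocity = 193 / 4 = 48.25 points/sprint

48.25 points/sprint


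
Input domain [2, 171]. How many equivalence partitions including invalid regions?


Valid range: [2, 171]
Class 1: x < 2 — invalid
Class 2: 2 ≤ x ≤ 171 — valid
Class 3: x > 171 — invalid
Total equivalence classes: 3

3 equivalence classes


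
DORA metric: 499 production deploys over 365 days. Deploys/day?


Formula: deployments per day = releases / days
= 499 / 365
= 1.367 deploys/day
(equivalently, 9.57 deploys/week)

1.367 deploys/day


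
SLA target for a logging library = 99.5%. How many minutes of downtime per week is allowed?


Formula: allowed downtime = period * (100 - SLA) / 100
Period (week) = 10080 minutes
Unavailability fraction = (100 - 99.5) / 100
Allowed downtime = 10080 * (100 - 99.5) / 100
Allowed downtime = 50.4 minutes

50.4 minutes


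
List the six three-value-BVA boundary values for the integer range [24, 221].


Range: [24, 221]
Boundaries: just below min, min, min+1, max-1, max, just above max
Values: [23, 24, 25, 220, 221, 222]

[23, 24, 25, 220, 221, 222]


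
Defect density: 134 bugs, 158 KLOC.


Defect density = defects / KLOC
Defect density = 134 / 158
Defect density = 0.848 defects/KLOC

0.848 defects/KLOC


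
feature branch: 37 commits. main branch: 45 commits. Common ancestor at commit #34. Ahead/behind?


Common ancestor: commit #34
feature commits after divergence: 37 - 34 = 3
main commits after divergence: 45 - 34 = 11
feature is 3 commits ahead of main
main is 11 commits ahead of feature

feature ahead: 3, main ahead: 11


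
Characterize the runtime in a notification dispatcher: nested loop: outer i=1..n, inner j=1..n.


Reasoning: n iterations times n iterations
Complexity: O(n^2)

O(n^2)


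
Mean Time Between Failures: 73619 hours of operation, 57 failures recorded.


Formula: MTBF = Total operating time / Number of failures
MTBF = 73619 / 57
MTBF = 1291.56 hours

1291.56 hours


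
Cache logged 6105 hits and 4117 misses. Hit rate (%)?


Formula: hit rate = hits / (hits + misses) * 100
hit rate = 6105 / (6105 + 4117) * 100
hit rate = 6105 / 10222 * 100
hit rate = 59.72%

59.72%


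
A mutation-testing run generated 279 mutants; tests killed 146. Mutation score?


Mutation score = killed / total * 100
Mutation score = 146 / 279 * 100
Mutation score = 52.33%

52.33%


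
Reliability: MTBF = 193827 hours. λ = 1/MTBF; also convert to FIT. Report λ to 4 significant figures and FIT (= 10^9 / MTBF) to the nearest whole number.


Formula: λ = 1 / MTBF; FIT = λ × 1e9 = 1e9 / MTBF
λ = 1 / 193827 ≈ 5.159e-06 failures/hour
FIT = 1e9 / 193827 ≈ 5159 failures per 1e9 hours (nearest whole number)

λ = 5.159e-06 /h, FIT = 5159


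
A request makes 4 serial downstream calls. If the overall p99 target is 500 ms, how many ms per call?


Formula: per_stage = total_budget / stages
per_stage = 500 / 4
per_stage = 125.0 ms

125.0 ms


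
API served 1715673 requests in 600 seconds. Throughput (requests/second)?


Formula: throughput = requests / seconds
throughput = 1715673 / 600
throughput = 2859.46 requests/second

2859.46 requests/second


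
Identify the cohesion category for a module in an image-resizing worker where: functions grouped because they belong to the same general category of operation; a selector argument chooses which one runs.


Reasoning: Grouped by category of activity, not by data or sequence
Type: Logical cohesion

Logical cohesion


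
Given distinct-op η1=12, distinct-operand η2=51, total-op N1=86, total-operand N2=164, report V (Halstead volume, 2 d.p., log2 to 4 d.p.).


Formula: V = N * log2(η), where N = N1 + N2 and η = η1 + η2
η = 12 + 51 = 63
N = 86 + 164 = 250
log2(63) ≈ 5.9773
V = 250 * 5.9773 = 1494.33

1494.33


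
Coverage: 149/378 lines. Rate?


Coverage = covered / total * 100
Coverage = 149 / 378 * 100
Coverage = 39.42%

39.42%


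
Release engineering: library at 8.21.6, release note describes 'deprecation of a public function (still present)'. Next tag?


Current: 8.21.6
Change category: 'deprecation of a public function (still present)' → minor bump
SemVer rule: minor bump → increment MINOR, reset PATCH to 0 (MAJOR unchanged)
New: 8.22.0

8.22.0


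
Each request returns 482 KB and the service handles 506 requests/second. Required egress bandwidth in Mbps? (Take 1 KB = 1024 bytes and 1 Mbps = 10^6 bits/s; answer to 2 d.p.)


Formula: Mbps = payload_bytes * RPS * 8 / 1e6
Payload per request = 482 KB = 482 * 1024 = 493568 bytes
Total bytes/sec = 493568 * 506 = 249745408
Total bits/sec = 249745408 * 8 = 1997963264
Mbps = 1997963264 / 1e6 = 1997.96

1997.96 Mbps


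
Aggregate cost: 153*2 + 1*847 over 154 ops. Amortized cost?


Formula: Amortized cost = Total cost / Operations
Total cost = (153 * 2) + (1 * 847)
Total cost = 306 + 847 = 1153
Amortized = 1153 / 154 = 7.487

7.487


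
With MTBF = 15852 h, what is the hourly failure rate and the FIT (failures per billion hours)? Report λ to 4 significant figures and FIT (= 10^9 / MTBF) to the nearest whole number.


Formula: λ = 1 / MTBF; FIT = λ × 1e9 = 1e9 / MTBF
λ = 1 / 15852 ≈ 6.308e-05 failures/hour
FIT = 1e9 / 15852 ≈ 63084 failures per 1e9 hours (nearest whole number)

λ = 6.308e-05 /h, FIT = 63084


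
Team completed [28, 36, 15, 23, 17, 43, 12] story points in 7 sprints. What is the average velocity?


Formula: Avg velocity = Total points / Number of sprints
Points: [28, 36, 15, 23, 17, 43, 12]
Sum = 28 + 36 + 15 + 23 + 17 + 43 + 12 = 174
Avg velocity = 174 / 7 = 24.86 points/sprint

24.86 points/sprint


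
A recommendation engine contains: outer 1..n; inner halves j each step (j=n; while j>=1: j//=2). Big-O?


Reasoning: n times log n
Complexity: O(n log n)

O(n log n)


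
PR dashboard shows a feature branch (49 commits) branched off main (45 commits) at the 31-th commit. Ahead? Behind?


Common ancestor: commit #31
feature commits after divergence: 49 - 31 = 18
main commits after divergence: 45 - 31 = 14
feature is 18 commits ahead of main
main is 14 commits ahead of feature

feature ahead: 18, main ahead: 14


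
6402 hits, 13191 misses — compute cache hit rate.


Formula: hit rate = hits / (hits + misses) * 100
hit rate = 6402 / (6402 + 13191) * 100
hit rate = 6402 / 19593 * 100
hit rate = 32.67%

32.67%


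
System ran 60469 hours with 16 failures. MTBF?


Formula: MTBF = Total operating time / Number of failures
MTBF = 60469 / 16
MTBF = 3779.31 hours

3779.31 hours


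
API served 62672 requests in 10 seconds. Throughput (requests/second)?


Formula: throughput = requests / seconds
throughput = 62672 / 10
throughput = 6267.2 requests/second

6267.2 requests/second


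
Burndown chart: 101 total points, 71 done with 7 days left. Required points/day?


Formula: Required rate = Remaining points / Days left
Remaining = 101 - 71 = 30 points
Required rate = 30 / 7 = 4.29 points/day

4.29 points/day


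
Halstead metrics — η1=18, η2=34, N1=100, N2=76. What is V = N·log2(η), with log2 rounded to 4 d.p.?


Formula: V = N * log2(η), where N = N1 + N2 and η = η1 + η2
η = 18 + 34 = 52
N = 100 + 76 = 176
log2(52) ≈ 5.7004
V = 176 * 5.7004 = 1003.27

1003.27


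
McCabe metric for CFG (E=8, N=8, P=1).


Formula: V(G) = E - N + 2P
V(G) = 8 - 8 + 2*1
V(G) = 0 + 2
V(G) = 2

2


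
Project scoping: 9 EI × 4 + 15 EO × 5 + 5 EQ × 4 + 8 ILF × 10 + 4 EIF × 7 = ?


UFP = EI*4 + EO*5 + EQ*4 + ILF*10 + EIF*7
UFP = 9*4 + 15*5 + 5*4 + 8*10 + 4*7
UFP = 36 + 75 + 20 + 80 + 28
UFP = 239

239


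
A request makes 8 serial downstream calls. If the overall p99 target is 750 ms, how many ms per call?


Formula: per_stage = total_budget / stages
per_stage = 750 / 8
per_stage = 93.75 ms

93.75 ms


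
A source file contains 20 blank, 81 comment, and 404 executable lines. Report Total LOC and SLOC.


Total LOC = blank + comment + code
Total LOC = 20 + 81 + 404 = 505
SLOC (source only) = code = 404

Total LOC: 505, SLOC: 404


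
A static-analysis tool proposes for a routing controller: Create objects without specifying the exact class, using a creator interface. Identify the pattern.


This matches the Factory Method pattern

Factory Method


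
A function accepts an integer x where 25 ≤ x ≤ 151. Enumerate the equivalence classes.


Valid range: [25, 151]
Class 1: x < 25 — invalid
Class 2: 25 ≤ x ≤ 151 — valid
Class 3: x > 151 — invalid
Total equivalence classes: 3

3 equivalence classes


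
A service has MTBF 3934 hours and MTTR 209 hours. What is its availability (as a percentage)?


Availability = MTBF / (MTBF + MTTR)
Availability = 3934 / (3934 + 209)
Availability = 3934 / 4143
Availability = 94.9553%

94.9553%


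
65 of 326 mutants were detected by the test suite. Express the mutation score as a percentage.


Mutation score = killed / total * 100
Mutation score = 65 / 326 * 100
Mutation score = 19.94%

19.94%


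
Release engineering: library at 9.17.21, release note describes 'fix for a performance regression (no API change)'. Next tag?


Current: 9.17.21
Change category: 'fix for a performance regression (no API change)' → patch bump
SemVer rule: patch bump → increment PATCH (MAJOR and MINOR unchanged)
New: 9.17.22

9.17.22


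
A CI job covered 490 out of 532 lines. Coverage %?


Coverage = covered / total * 100
Coverage = 490 / 532 * 100
Coverage = 92.11%

92.11%


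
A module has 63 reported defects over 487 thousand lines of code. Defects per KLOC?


Defect density = defects / KLOC
Defect density = 63 / 487
Defect density = 0.129 defects/KLOC

0.129 defects/KLOC


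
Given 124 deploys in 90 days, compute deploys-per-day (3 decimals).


Formula: deployments per day = releases / days
= 124 / 90
= 1.378 deploys/day
(equivalently, 9.64 deploys/week)

1.378 deploys/day


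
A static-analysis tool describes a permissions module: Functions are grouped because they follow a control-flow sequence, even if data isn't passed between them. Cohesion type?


Reasoning: Grouped by order of execution within a routine, not by data flow
Type: Procedural cohesion

Procedural cohesion


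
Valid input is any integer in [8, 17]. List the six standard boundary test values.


Range: [8, 17]
Boundaries: just below min, min, min+1, max-1, max, just above max
Values: [7, 8, 9, 16, 17, 18]

[7, 8, 9, 16, 17, 18]


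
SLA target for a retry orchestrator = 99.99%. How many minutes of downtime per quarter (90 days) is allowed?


Formula: allowed downtime = period * (100 - SLA) / 100
Period (quarter (90 days)) = 129600 minutes
Unavailability fraction = (100 - 99.99) / 100
Allowed downtime = 129600 * (100 - 99.99) / 100
Allowed downtime = 12.96 minutes

12.96 minutes


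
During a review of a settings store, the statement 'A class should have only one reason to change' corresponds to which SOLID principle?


This describes the Single Responsibility Principle (SRP)

Single Responsibility Principle (SRP)


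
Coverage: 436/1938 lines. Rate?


Coverage = covered / total * 100
Coverage = 436 / 1938 * 100
Coverage = 22.5%

22.5%


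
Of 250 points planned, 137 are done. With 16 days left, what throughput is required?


Formula: Required rate = Remaining points / Days left
Remaining = 250 - 137 = 113 points
Required rate = 113 / 16 = 7.06 points/day

7.06 points/day


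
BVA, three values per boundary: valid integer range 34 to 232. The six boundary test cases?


Range: [34, 232]
Boundaries: just below min, min, min+1, max-1, max, just above max
Values: [33, 34, 35, 231, 232, 233]

[33, 34, 35, 231, 232, 233]


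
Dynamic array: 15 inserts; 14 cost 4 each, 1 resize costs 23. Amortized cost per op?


Formula: Amortized cost = Total cost / Operations
Total cost = (14 * 4) + (1 * 23)
Total cost = 56 + 23 = 79
Amortized = 79 / 15 = 5.2667

5.2667


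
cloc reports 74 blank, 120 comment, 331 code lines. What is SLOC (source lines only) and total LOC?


Total LOC = blank + comment + code
Total LOC = 74 + 120 + 331 = 525
SLOC (source only) = code = 331

Total LOC: 525, SLOC: 331


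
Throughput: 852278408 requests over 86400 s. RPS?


Formula: throughput = requests / seconds
throughput = 852278408 / 86400
throughput = 9864.33 requests/second

9864.33 requests/second


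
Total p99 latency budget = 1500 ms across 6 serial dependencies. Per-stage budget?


Formula: per_stage = total_budget / stages
per_stage = 1500 / 6
per_stage = 250.0 ms

250.0 ms


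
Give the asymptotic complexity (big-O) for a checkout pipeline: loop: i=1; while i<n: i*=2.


Reasoning: i doubles each step so iterations are log2(n)
Complexity: O(log n)

O(log n)


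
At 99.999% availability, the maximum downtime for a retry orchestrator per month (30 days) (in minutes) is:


Formula: allowed downtime = period * (100 - SLA) / 100
Period (month (30 days)) = 43200 minutes
Unavailability fraction = (100 - 99.999) / 100
Allowed downtime = 43200 * (100 - 99.999) / 100
Allowed downtime = 0.432 minutes

0.432 minutes


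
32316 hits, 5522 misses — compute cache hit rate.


Formula: hit rate = hits / (hits + misses) * 100
hit rate = 32316 / (32316 + 5522) * 100
hit rate = 32316 / 37838 * 100
hit rate = 85.41%

85.41%


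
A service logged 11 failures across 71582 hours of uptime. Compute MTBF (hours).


Formula: MTBF = Total operating time / Number of failures
MTBF = 71582 / 11
MTBF = 6507.45 hours

6507.45 hours


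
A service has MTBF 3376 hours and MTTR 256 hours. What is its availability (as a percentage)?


Availability = MTBF / (MTBF + MTTR)
Availability = 3376 / (3376 + 256)
Availability = 3376 / 3632
Availability = 92.9515%

92.9515%


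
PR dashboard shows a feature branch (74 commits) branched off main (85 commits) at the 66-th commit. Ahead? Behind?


Common ancestor: commit #66
feature commits after divergence: 74 - 66 = 8
main commits after divergence: 85 - 66 = 19
feature is 8 commits ahead of main
main is 19 commits ahead of feature

feature ahead: 8, main ahead: 19


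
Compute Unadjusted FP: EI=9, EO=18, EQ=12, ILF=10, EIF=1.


UFP = EI*4 + EO*5 + EQ*4 + ILF*10 + EIF*7
UFP = 9*4 + 18*5 + 12*4 + 10*10 + 1*7
UFP = 36 + 90 + 48 + 100 + 7
UFP = 281

281


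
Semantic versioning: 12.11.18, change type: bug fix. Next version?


Current: 12.11.18
Change category: 'bug fix' → patch bump
SemVer rule: patch bump → increment PATCH (MAJOR and MINOR unchanged)
New: 12.11.19

12.11.19


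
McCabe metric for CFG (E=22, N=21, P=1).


Formula: V(G) = E - N + 2P
V(G) = 22 - 21 + 2*1
V(G) = 1 + 2
V(G) = 3

3


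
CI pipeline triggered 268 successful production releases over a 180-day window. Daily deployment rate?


Formula: deployments per day = releases / days
= 268 / 180
= 1.489 deploys/day
(equivalently, 10.42 deploys/week)

1.489 deploys/day


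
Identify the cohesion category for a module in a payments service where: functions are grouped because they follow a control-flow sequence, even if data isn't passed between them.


Reasoning: Grouped by order of execution within a routine, not by data flow
Type: Procedural cohesion

Procedural cohesion


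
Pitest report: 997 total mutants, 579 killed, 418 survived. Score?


Mutation score = killed / total * 100
Mutation score = 579 / 997 * 100
Mutation score = 58.07%

58.07%


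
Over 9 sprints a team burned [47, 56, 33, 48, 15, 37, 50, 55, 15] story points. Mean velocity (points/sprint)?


Formula: Avg velocity = Total points / Number of sprints
Points: [47, 56, 33, 48, 15, 37, 50, 55, 15]
Sum = 47 + 56 + 33 + 48 + 15 + 37 + 50 + 55 + 15 = 356
Avg velocity = 356 / 9 = 39.56 points/sprint

39.56 points/sprint


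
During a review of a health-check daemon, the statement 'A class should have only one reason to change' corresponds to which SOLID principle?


This describes the Single Responsibility Principle (SRP)

Single Responsibility Principle (SRP)


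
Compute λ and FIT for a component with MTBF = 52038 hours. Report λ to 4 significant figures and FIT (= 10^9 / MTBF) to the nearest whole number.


Formula: λ = 1 / MTBF; FIT = λ × 1e9 = 1e9 / MTBF
λ = 1 / 52038 ≈ 1.922e-05 failures/hour
FIT = 1e9 / 52038 ≈ 19217 failures per 1e9 hours (nearest whole number)

λ = 1.922e-05 /h, FIT = 19217


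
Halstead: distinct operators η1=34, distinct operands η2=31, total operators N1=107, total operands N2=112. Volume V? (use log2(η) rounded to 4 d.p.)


Formula: V = N * log2(η), where N = N1 + N2 and η = η1 + η2
η = 34 + 31 = 65
N = 107 + 112 = 219
log2(65) ≈ 6.0224
V = 219 * 6.0224 = 1318.91

1318.91


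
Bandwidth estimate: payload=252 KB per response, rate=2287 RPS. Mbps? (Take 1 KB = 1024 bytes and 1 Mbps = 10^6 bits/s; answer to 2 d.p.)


Formula: Mbps = payload_bytes * RPS * 8 / 1e6
Payload per request = 252 KB = 252 * 1024 = 258048 bytes
Total bytes/sec = 258048 * 2287 = 590155776
Total bits/sec = 590155776 * 8 = 4721246208
Mbps = 4721246208 / 1e6 = 4721.25

4721.25 Mbps


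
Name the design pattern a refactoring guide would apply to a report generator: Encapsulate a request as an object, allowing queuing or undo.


This matches the Command pattern

Command


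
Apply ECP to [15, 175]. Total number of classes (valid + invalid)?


Valid range: [15, 175]
Class 1: x < 15 — invalid
Class 2: 15 ≤ x ≤ 175 — valid
Class 3: x > 175 — invalid
Total equivalence classes: 3

3 equivalence classes


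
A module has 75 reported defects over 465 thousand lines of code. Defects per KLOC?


Defect density = defects / KLOC
Defect density = 75 / 465
Defect density = 0.161 defects/KLOC

0.161 defects/KLOC


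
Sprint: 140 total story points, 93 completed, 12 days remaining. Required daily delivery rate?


Formula: Required rate = Remaining points / Days left
Remaining = 140 - 93 = 47 points
Required rate = 47 / 12 = 3.92 points/day

3.92 points/day


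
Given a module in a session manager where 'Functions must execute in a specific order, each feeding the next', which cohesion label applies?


Reasoning: Output of one is input to next
Type: Sequential cohesion

Sequential cohesion


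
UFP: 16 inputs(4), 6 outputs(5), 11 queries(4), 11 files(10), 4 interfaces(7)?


UFP = EI*4 + EO*5 + EQ*4 + ILF*10 + EIF*7
UFP = 16*4 + 6*5 + 11*4 + 11*10 + 4*7
UFP = 64 + 30 + 44 + 110 + 28
UFP = 276

276


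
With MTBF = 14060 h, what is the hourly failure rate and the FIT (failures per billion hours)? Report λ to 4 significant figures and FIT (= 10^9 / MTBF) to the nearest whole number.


Formula: λ = 1 / MTBF; FIT = λ × 1e9 = 1e9 / MTBF
λ = 1 / 14060 ≈ 7.112e-05 failures/hour
FIT = 1e9 / 14060 ≈ 71124 failures per 1e9 hours (nearest whole number)

λ = 7.112e-05 /h, FIT = 71124


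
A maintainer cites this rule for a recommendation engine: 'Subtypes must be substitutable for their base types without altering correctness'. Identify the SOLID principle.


This describes the Liskov Substitution Principle (LSP)

Liskov Substitution Principle (LSP)


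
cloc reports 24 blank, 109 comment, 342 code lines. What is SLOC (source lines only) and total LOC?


Total LOC = blank + comment + code
Total LOC = 24 + 109 + 342 = 475
SLOC (source only) = code = 342

Total LOC: 475, SLOC: 342


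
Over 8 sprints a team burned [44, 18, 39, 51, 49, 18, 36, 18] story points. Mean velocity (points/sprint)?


Formula: Avg velocity = Total points / Number of sprints
Points: [44, 18, 39, 51, 49, 18, 36, 18]
Sum = 44 + 18 + 39 + 51 + 49 + 18 + 36 + 18 = 273
Avg velocity = 273 / 8 = 34.13 points/sprint

34.13 points/sprint


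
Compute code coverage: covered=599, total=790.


Coverage = covered / total * 100
Coverage = 599 / 790 * 100
Coverage = 75.82%

75.82%


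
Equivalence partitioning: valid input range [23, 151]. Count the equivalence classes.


Valid range: [23, 151]
Class 1: x < 23 — invalid
Class 2: 23 ≤ x ≤ 151 — valid
Class 3: x > 151 — invalid
Total equivalence classes: 3

3 equivalence classes


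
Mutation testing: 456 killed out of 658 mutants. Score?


Mutation score = killed / total * 100
Mutation score = 456 / 658 * 100
Mutation score = 69.3%

69.3%


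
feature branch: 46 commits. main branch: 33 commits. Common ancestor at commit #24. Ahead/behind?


Common ancestor: commit #24
feature commits after divergence: 46 - 24 = 22
main commits after divergence: 33 - 24 = 9
feature is 22 commits ahead of main
main is 9 commits ahead of feature

feature ahead: 22, main ahead: 9


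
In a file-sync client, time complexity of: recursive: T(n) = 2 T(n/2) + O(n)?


Reasoning: master theorem case 2 (merge-sort recurrence)
Complexity: O(n log n)

O(n log n)


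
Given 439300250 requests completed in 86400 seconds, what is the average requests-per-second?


Formula: throughput = requests / seconds
throughput = 439300250 / 86400
throughput = 5084.49 requests/second

5084.49 requests/second


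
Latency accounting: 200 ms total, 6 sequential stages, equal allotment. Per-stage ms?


Formula: per_stage = total_budget / stages
per_stage = 200 / 6
per_stage = 33.33 ms

33.33 ms


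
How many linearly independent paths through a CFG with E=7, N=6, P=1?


Formula: V(G) = E - N + 2P
V(G) = 7 - 6 + 2*1
V(G) = 1 + 2
V(G) = 3

3


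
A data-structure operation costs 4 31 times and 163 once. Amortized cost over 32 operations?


Formula: Amortized cost = Total cost / Operations
Total cost = (31 * 4) + (1 * 163)
Total cost = 124 + 163 = 287
Amortized = 287 / 32 = 8.9688

8.9688


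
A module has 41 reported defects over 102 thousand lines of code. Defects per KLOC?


Defect density = defects / KLOC
Defect density = 41 / 102
Defect density = 0.402 defects/KLOC

0.402 defects/KLOC


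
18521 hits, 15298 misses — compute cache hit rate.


Formula: hit rate = hits / (hits + misses) * 100
hit rate = 18521 / (18521 + 15298) * 100
hit rate = 18521 / 33819 * 100
hit rate = 54.77%

54.77%


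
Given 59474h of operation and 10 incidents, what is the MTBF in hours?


Formula: MTBF = Total operating time / Number of failures
MTBF = 59474 / 10
MTBF = 5947.4 hours

5947.4 hours


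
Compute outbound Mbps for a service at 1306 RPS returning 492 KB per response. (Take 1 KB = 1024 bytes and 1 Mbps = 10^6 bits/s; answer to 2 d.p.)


Formula: Mbps = payload_bytes * RPS * 8 / 1e6
Payload per request = 492 KB = 492 * 1024 = 503808 bytes
Total bytes/sec = 503808 * 1306 = 657973248
Total bits/sec = 657973248 * 8 = 5263785984
Mbps = 5263785984 / 1e6 = 5263.79

5263.79 Mbps


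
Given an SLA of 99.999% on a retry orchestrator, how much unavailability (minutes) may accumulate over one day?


Formula: allowed downtime = period * (100 - SLA) / 100
Period (day) = 1440 minutes
Unavailability fraction = (100 - 99.999) / 100
Allowed downtime = 1440 * (100 - 99.999) / 100
Allowed downtime = 0.0144 minutes

0.0144 minutes


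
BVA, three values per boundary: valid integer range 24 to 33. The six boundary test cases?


Range: [24, 33]
Boundaries: just below min, min, min+1, max-1, max, just above max
Values: [23, 24, 25, 32, 33, 34]

[23, 24, 25, 32, 33, 34]


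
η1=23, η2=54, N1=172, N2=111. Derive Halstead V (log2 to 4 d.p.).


Formula: V = N * log2(η), where N = N1 + N2 and η = η1 + η2
η = 23 + 54 = 77
N = 172 + 111 = 283
log2(77) ≈ 6.2668
V = 283 * 6.2668 = 1773.50

1773.50


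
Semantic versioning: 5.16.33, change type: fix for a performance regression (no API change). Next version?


Current: 5.16.33
Change category: 'fix for a performance regression (no API change)' → patch bump
SemVer rule: patch bump → increment PATCH (MAJOR and MINOR unchanged)
New: 5.16.34

5.16.34


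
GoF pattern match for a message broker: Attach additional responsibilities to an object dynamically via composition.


This matches the Decorator pattern

Decorator


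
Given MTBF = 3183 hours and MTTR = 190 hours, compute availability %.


Availability = MTBF / (MTBF + MTTR)
Availability = 3183 / (3183 + 190)
Availability = 3183 / 3373
Availability = 94.367%

94.367%


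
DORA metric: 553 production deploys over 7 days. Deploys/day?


Formula: deployments per day = releases / days
= 553 / 7
= 79.0 deploys/day
(equivalently, 553.0 deploys/week)

79.0 deploys/day


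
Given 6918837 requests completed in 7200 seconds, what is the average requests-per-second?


Formula: throughput = requests / seconds
throughput = 6918837 / 7200
throughput = 960.95 requests/second

960.95 requests/second


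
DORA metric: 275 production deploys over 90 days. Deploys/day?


Formula: deployments per day = releases / days
= 275 / 90
= 3.056 deploys/day
(equivalently, 21.39 deploys/week)

3.056 deploys/day


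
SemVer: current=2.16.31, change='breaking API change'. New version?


Current: 2.16.31
Change category: 'breaking API change' → major bump
SemVer rule: major bump → increment MAJOR, reset MINOR and PATCH to 0
New: 3.0.0

3.0.0


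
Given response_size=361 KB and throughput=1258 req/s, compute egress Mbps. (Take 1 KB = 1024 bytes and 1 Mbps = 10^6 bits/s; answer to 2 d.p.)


Formula: Mbps = payload_bytes * RPS * 8 / 1e6
Payload per request = 361 KB = 361 * 1024 = 369664 bytes
Total bytes/sec = 369664 * 1258 = 465037312
Total bits/sec = 465037312 * 8 = 3720298496
Mbps = 3720298496 / 1e6 = 3720.3

3720.3 Mbps


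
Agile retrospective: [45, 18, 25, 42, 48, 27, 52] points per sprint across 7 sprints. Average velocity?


Formula: Avg velocity = Total points / Number of sprints
Points: [45, 18, 25, 42, 48, 27, 52]
Sum = 45 + 18 + 25 + 42 + 48 + 27 + 52 = 257
Avg velocity = 257 / 7 = 36.71 points/sprint

36.71 points/sprint


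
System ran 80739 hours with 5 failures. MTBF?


Formula: MTBF = Total operating time / Number of failures
MTBF = 80739 / 5
MTBF = 16147.8 hours

16147.8 hours


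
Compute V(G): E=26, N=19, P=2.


Formula: V(G) = E - N + 2P
V(G) = 26 - 19 + 2*2
V(G) = 7 + 4
V(G) = 11

11


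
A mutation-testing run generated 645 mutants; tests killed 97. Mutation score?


Mutation score = killed / total * 100
Mutation score = 97 / 645 * 100
Mutation score = 15.04%

15.04%


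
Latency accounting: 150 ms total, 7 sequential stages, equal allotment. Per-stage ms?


Formula: per_stage = total_budget / stages
per_stage = 150 / 7
per_stage = 21.43 ms

21.43 ms


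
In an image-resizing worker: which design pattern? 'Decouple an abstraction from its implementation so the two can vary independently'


This matches the Bridge pattern

Bridge


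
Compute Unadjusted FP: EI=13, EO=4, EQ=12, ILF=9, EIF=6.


UFP = EI*4 + EO*5 + EQ*4 + ILF*10 + EIF*7
UFP = 13*4 + 4*5 + 12*4 + 9*10 + 6*7
UFP = 52 + 20 + 48 + 90 + 42
UFP = 252

252


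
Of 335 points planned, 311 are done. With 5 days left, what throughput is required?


Formula: Required rate = Remaining points / Days left
Remaining = 335 - 311 = 24 points
Required rate = 24 / 5 = 4.8 points/day

4.8 points/day


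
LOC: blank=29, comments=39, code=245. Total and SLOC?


Total LOC = blank + comment + code
Total LOC = 29 + 39 + 245 = 313
SLOC (source only) = code = 245

Total LOC: 313, SLOC: 245


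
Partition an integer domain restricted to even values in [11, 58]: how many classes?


Constraint: even integers in [11, 58]
Class 1: x < 11 — out-of-range invalid
Class 2: x in [11,58] but odd — wrong type invalid
Class 3: x in [11,58] and even — valid
Class 4: x > 58 — out-of-range invalid
Total equivalence classes: 4

4 equivalence classes


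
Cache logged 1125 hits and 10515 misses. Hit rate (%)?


Formula: hit rate = hits / (hits + misses) * 100
hit rate = 1125 / (1125 + 10515) * 100
hit rate = 1125 / 11640 * 100
hit rate = 9.66%

9.66%


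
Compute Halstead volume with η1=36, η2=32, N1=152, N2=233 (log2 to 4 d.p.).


Formula: V = N * log2(η), where N = N1 + N2 and η = η1 + η2
η = 36 + 32 = 68
N = 152 + 233 = 385
log2(68) ≈ 6.0875
V = 385 * 6.0875 = 2343.69

2343.69


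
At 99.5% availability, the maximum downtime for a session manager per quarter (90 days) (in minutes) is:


Formula: allowed downtime = period * (100 - SLA) / 100
Period (quarter (90 days)) = 129600 minutes
Unavailability fraction = (100 - 99.5) / 100
Allowed downtime = 129600 * (100 - 99.5) / 100
Allowed downtime = 648.0 minutes

648.0 minutes


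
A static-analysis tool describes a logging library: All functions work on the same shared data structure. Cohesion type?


Reasoning: Functions share data
Type: Communicational cohesion

Communicational cohesion


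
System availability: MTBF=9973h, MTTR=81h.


Availability = MTBF / (MTBF + MTTR)
Availability = 9973 / (9973 + 81)
Availability = 9973 / 10054
Availability = 99.1944%

99.1944%


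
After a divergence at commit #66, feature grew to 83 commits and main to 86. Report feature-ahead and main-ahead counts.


Common ancestor: commit #66
feature commits after divergence: 83 - 66 = 17
main commits after divergence: 86 - 66 = 20
feature is 17 commits ahead of main
main is 20 commits ahead of feature

feature ahead: 17, main ahead: 20


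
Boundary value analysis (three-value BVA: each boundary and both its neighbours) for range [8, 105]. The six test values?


Range: [8, 105]
Boundaries: just below min, min, min+1, max-1, max, just above max
Values: [7, 8, 9, 104, 105, 106]

[7, 8, 9, 104, 105, 106]


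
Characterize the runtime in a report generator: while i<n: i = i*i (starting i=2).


Reasoning: squaring drives double-exponential growth; iterations ~ log log n
Complexity: O(log log n)

O(log log n)


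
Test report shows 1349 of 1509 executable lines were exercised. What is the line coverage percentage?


Coverage = covered / total * 100
Coverage = 1349 / 1509 * 100
Coverage = 89.4%

89.4%


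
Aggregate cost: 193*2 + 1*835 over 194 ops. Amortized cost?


Formula: Amortized cost = Total cost / Operations
Total cost = (193 * 2) + (1 * 835)
Total cost = 386 + 835 = 1221
Amortized = 1221 / 194 = 6.2938

6.2938


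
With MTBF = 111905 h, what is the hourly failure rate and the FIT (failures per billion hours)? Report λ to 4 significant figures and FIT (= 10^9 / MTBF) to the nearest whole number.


Formula: λ = 1 / MTBF; FIT = λ × 1e9 = 1e9 / MTBF
λ = 1 / 111905 ≈ 8.936e-06 failures/hour
FIT = 1e9 / 111905 ≈ 8936 failures per 1e9 hours (nearest whole number)

λ = 8.936e-06 /h, FIT = 8936


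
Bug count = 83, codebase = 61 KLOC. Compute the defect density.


Defect density = defects / KLOC
Defect density = 83 / 61
Defect density = 1.361 defects/KLOC

1.361 defects/KLOC


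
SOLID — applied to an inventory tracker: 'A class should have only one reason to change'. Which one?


This describes the Single Responsibility Principle (SRP)

Single Responsibility Principle (SRP)


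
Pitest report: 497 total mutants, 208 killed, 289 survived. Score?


Mutation score = killed / total * 100
Mutation score = 208 / 497 * 100
Mutation score = 41.85%

41.85%


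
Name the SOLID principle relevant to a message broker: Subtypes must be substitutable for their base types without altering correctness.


This describes the Liskov Substitution Principle (LSP)

Liskov Substitution Principle (LSP)


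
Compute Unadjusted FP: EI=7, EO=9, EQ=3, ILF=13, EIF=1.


UFP = EI*4 + EO*5 + EQ*4 + ILF*10 + EIF*7
UFP = 7*4 + 9*5 + 3*4 + 13*10 + 1*7
UFP = 28 + 45 + 12 + 130 + 7
UFP = 222

222


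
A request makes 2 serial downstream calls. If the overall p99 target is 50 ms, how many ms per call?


Formula: per_stage = total_budget / stages
per_stage = 50 / 2
per_stage = 25.0 ms

25.0 ms


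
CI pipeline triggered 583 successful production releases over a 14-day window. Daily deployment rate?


Formula: deployments per day = releases / days
= 583 / 14
= 41.643 deploys/day
(equivalently, 291.5 deploys/week)

41.643 deploys/day


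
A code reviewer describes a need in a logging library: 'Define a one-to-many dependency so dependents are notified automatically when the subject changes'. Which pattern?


This matches the Observer pattern

Observer


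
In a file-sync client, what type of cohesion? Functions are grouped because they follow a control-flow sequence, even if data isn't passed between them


Reasoning: Grouped by order of execution within a routine, not by data flow
Type: Procedural cohesion

Procedural cohesion


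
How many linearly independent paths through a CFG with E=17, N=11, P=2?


Formula: V(G) = E - N + 2P
V(G) = 17 - 11 + 2*2
V(G) = 6 + 4
V(G) = 10

10


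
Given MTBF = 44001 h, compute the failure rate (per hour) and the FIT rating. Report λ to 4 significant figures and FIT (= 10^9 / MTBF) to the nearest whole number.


Formula: λ = 1 / MTBF; FIT = λ × 1e9 = 1e9 / MTBF
λ = 1 / 44001 ≈ 2.273e-05 failures/hour
FIT = 1e9 / 44001 ≈ 22727 failures per 1e9 hours (nearest whole number)

λ = 2.273e-05 /h, FIT = 22727


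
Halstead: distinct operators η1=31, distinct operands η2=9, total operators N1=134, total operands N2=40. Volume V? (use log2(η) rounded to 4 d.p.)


Formula: V = N * log2(η), where N = N1 + N2 and η = η1 + η2
η = 31 + 9 = 40
N = 134 + 40 = 174
log2(40) ≈ 5.3219
V = 174 * 5.3219 = 926.01

926.01


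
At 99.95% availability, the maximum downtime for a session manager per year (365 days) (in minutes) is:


Formula: allowed downtime = period * (100 - SLA) / 100
Period (year (365 days)) = 525600 minutes
Unavailability fraction = (100 - 99.95) / 100
Allowed downtime = 525600 * (100 - 99.95) / 100
Allowed downtime = 262.8 minutes

262.8 minutes


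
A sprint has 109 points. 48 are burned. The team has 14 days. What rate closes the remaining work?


Formula: Required rate = Remaining points / Days left
Remaining = 109 - 48 = 61 points
Required rate = 61 / 14 = 4.36 points/day

4.36 points/day


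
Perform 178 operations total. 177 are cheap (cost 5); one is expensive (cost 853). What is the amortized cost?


Formula: Amortized cost = Total cost / Operations
Total cost = (177 * 5) + (1 * 853)
Total cost = 885 + 853 = 1738
Amortized = 1738 / 178 = 9.764

9.764


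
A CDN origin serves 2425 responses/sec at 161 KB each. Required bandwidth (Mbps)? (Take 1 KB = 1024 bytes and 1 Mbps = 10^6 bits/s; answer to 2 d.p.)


Formula: Mbps = payload_bytes * RPS * 8 / 1e6
Payload per request = 161 KB = 161 * 1024 = 164864 bytes
Total bytes/sec = 164864 * 2425 = 399795200
Total bits/sec = 399795200 * 8 = 3198361600
Mbps = 3198361600 / 1e6 = 3198.36

3198.36 Mbps


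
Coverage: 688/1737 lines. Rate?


Coverage = covered / total * 100
Coverage = 688 / 1737 * 100
Coverage = 39.61%

39.61%


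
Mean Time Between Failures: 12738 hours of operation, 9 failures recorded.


Formula: MTBF = Total operating time / Number of failures
MTBF = 12738 / 9
MTBF = 1415.33 hours

1415.33 hours


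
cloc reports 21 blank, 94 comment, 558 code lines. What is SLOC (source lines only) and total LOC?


Total LOC = blank + comment + code
Total LOC = 21 + 94 + 558 = 673
SLOC (source only) = code = 558

Total LOC: 673, SLOC: 558


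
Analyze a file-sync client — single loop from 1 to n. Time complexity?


Reasoning: one pass through n items
Complexity: O(n)

O(n)


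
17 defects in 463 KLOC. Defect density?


Defect density = defects / KLOC
Defect density = 17 / 463
Defect density = 0.037 defects/KLOC

0.037 defects/KLOC


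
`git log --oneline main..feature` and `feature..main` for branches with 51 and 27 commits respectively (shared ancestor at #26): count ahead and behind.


Common ancestor: commit #26
feature commits after divergence: 51 - 26 = 25
main commits after divergence: 27 - 26 = 1
feature is 25 commits ahead of main
main is 1 commits ahead of feature

feature ahead: 25, main ahead: 1


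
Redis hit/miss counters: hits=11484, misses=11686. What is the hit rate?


Formula: hit rate = hits / (hits + misses) * 100
hit rate = 11484 / (11484 + 11686) * 100
hit rate = 11484 / 23170 * 100
hit rate = 49.56%

49.56%
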